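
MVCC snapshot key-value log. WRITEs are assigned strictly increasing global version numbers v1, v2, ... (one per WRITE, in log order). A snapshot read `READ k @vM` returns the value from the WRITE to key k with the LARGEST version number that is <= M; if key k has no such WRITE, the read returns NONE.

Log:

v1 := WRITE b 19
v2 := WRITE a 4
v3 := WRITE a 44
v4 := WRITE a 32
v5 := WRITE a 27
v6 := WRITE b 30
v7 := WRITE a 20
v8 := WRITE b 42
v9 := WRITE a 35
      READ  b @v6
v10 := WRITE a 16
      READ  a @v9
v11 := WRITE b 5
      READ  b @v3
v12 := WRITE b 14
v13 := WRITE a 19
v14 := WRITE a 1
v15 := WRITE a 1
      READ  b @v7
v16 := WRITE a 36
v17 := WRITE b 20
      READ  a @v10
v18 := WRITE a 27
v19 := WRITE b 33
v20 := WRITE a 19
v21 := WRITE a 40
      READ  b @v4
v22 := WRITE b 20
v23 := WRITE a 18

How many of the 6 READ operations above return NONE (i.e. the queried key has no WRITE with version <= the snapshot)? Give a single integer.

v1: WRITE b=19  (b history now [(1, 19)])
v2: WRITE a=4  (a history now [(2, 4)])
v3: WRITE a=44  (a history now [(2, 4), (3, 44)])
v4: WRITE a=32  (a history now [(2, 4), (3, 44), (4, 32)])
v5: WRITE a=27  (a history now [(2, 4), (3, 44), (4, 32), (5, 27)])
v6: WRITE b=30  (b history now [(1, 19), (6, 30)])
v7: WRITE a=20  (a history now [(2, 4), (3, 44), (4, 32), (5, 27), (7, 20)])
v8: WRITE b=42  (b history now [(1, 19), (6, 30), (8, 42)])
v9: WRITE a=35  (a history now [(2, 4), (3, 44), (4, 32), (5, 27), (7, 20), (9, 35)])
READ b @v6: history=[(1, 19), (6, 30), (8, 42)] -> pick v6 -> 30
v10: WRITE a=16  (a history now [(2, 4), (3, 44), (4, 32), (5, 27), (7, 20), (9, 35), (10, 16)])
READ a @v9: history=[(2, 4), (3, 44), (4, 32), (5, 27), (7, 20), (9, 35), (10, 16)] -> pick v9 -> 35
v11: WRITE b=5  (b history now [(1, 19), (6, 30), (8, 42), (11, 5)])
READ b @v3: history=[(1, 19), (6, 30), (8, 42), (11, 5)] -> pick v1 -> 19
v12: WRITE b=14  (b history now [(1, 19), (6, 30), (8, 42), (11, 5), (12, 14)])
v13: WRITE a=19  (a history now [(2, 4), (3, 44), (4, 32), (5, 27), (7, 20), (9, 35), (10, 16), (13, 19)])
v14: WRITE a=1  (a history now [(2, 4), (3, 44), (4, 32), (5, 27), (7, 20), (9, 35), (10, 16), (13, 19), (14, 1)])
v15: WRITE a=1  (a history now [(2, 4), (3, 44), (4, 32), (5, 27), (7, 20), (9, 35), (10, 16), (13, 19), (14, 1), (15, 1)])
READ b @v7: history=[(1, 19), (6, 30), (8, 42), (11, 5), (12, 14)] -> pick v6 -> 30
v16: WRITE a=36  (a history now [(2, 4), (3, 44), (4, 32), (5, 27), (7, 20), (9, 35), (10, 16), (13, 19), (14, 1), (15, 1), (16, 36)])
v17: WRITE b=20  (b history now [(1, 19), (6, 30), (8, 42), (11, 5), (12, 14), (17, 20)])
READ a @v10: history=[(2, 4), (3, 44), (4, 32), (5, 27), (7, 20), (9, 35), (10, 16), (13, 19), (14, 1), (15, 1), (16, 36)] -> pick v10 -> 16
v18: WRITE a=27  (a history now [(2, 4), (3, 44), (4, 32), (5, 27), (7, 20), (9, 35), (10, 16), (13, 19), (14, 1), (15, 1), (16, 36), (18, 27)])
v19: WRITE b=33  (b history now [(1, 19), (6, 30), (8, 42), (11, 5), (12, 14), (17, 20), (19, 33)])
v20: WRITE a=19  (a history now [(2, 4), (3, 44), (4, 32), (5, 27), (7, 20), (9, 35), (10, 16), (13, 19), (14, 1), (15, 1), (16, 36), (18, 27), (20, 19)])
v21: WRITE a=40  (a history now [(2, 4), (3, 44), (4, 32), (5, 27), (7, 20), (9, 35), (10, 16), (13, 19), (14, 1), (15, 1), (16, 36), (18, 27), (20, 19), (21, 40)])
READ b @v4: history=[(1, 19), (6, 30), (8, 42), (11, 5), (12, 14), (17, 20), (19, 33)] -> pick v1 -> 19
v22: WRITE b=20  (b history now [(1, 19), (6, 30), (8, 42), (11, 5), (12, 14), (17, 20), (19, 33), (22, 20)])
v23: WRITE a=18  (a history now [(2, 4), (3, 44), (4, 32), (5, 27), (7, 20), (9, 35), (10, 16), (13, 19), (14, 1), (15, 1), (16, 36), (18, 27), (20, 19), (21, 40), (23, 18)])
Read results in order: ['30', '35', '19', '30', '16', '19']
NONE count = 0

Answer: 0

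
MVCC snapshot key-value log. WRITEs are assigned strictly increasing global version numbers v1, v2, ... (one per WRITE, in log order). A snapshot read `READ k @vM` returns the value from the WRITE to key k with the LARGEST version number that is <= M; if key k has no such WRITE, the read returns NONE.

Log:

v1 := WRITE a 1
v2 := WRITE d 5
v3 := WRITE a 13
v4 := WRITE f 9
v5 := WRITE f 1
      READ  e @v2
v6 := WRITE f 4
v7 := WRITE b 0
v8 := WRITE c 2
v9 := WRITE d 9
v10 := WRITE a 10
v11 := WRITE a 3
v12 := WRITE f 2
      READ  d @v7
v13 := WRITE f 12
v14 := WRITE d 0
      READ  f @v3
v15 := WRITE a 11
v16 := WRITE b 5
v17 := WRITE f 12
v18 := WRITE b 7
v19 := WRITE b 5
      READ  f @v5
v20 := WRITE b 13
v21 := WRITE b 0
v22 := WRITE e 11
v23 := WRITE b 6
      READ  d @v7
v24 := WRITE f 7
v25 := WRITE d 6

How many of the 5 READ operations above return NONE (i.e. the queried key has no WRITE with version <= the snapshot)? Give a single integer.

Answer: 2

Derivation:
v1: WRITE a=1  (a history now [(1, 1)])
v2: WRITE d=5  (d history now [(2, 5)])
v3: WRITE a=13  (a history now [(1, 1), (3, 13)])
v4: WRITE f=9  (f history now [(4, 9)])
v5: WRITE f=1  (f history now [(4, 9), (5, 1)])
READ e @v2: history=[] -> no version <= 2 -> NONE
v6: WRITE f=4  (f history now [(4, 9), (5, 1), (6, 4)])
v7: WRITE b=0  (b history now [(7, 0)])
v8: WRITE c=2  (c history now [(8, 2)])
v9: WRITE d=9  (d history now [(2, 5), (9, 9)])
v10: WRITE a=10  (a history now [(1, 1), (3, 13), (10, 10)])
v11: WRITE a=3  (a history now [(1, 1), (3, 13), (10, 10), (11, 3)])
v12: WRITE f=2  (f history now [(4, 9), (5, 1), (6, 4), (12, 2)])
READ d @v7: history=[(2, 5), (9, 9)] -> pick v2 -> 5
v13: WRITE f=12  (f history now [(4, 9), (5, 1), (6, 4), (12, 2), (13, 12)])
v14: WRITE d=0  (d history now [(2, 5), (9, 9), (14, 0)])
READ f @v3: history=[(4, 9), (5, 1), (6, 4), (12, 2), (13, 12)] -> no version <= 3 -> NONE
v15: WRITE a=11  (a history now [(1, 1), (3, 13), (10, 10), (11, 3), (15, 11)])
v16: WRITE b=5  (b history now [(7, 0), (16, 5)])
v17: WRITE f=12  (f history now [(4, 9), (5, 1), (6, 4), (12, 2), (13, 12), (17, 12)])
v18: WRITE b=7  (b history now [(7, 0), (16, 5), (18, 7)])
v19: WRITE b=5  (b history now [(7, 0), (16, 5), (18, 7), (19, 5)])
READ f @v5: history=[(4, 9), (5, 1), (6, 4), (12, 2), (13, 12), (17, 12)] -> pick v5 -> 1
v20: WRITE b=13  (b history now [(7, 0), (16, 5), (18, 7), (19, 5), (20, 13)])
v21: WRITE b=0  (b history now [(7, 0), (16, 5), (18, 7), (19, 5), (20, 13), (21, 0)])
v22: WRITE e=11  (e history now [(22, 11)])
v23: WRITE b=6  (b history now [(7, 0), (16, 5), (18, 7), (19, 5), (20, 13), (21, 0), (23, 6)])
READ d @v7: history=[(2, 5), (9, 9), (14, 0)] -> pick v2 -> 5
v24: WRITE f=7  (f history now [(4, 9), (5, 1), (6, 4), (12, 2), (13, 12), (17, 12), (24, 7)])
v25: WRITE d=6  (d history now [(2, 5), (9, 9), (14, 0), (25, 6)])
Read results in order: ['NONE', '5', 'NONE', '1', '5']
NONE count = 2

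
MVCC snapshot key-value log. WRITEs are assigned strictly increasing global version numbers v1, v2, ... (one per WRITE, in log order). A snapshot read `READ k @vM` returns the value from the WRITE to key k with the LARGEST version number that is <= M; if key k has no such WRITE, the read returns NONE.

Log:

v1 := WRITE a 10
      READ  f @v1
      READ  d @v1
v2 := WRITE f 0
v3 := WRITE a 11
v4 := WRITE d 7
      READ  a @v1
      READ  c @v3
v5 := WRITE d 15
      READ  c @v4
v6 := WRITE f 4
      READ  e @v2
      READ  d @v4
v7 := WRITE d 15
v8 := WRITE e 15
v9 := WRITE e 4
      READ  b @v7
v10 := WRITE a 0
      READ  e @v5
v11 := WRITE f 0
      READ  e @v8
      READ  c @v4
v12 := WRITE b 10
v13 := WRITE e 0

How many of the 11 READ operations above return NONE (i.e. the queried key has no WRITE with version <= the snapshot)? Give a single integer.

v1: WRITE a=10  (a history now [(1, 10)])
READ f @v1: history=[] -> no version <= 1 -> NONE
READ d @v1: history=[] -> no version <= 1 -> NONE
v2: WRITE f=0  (f history now [(2, 0)])
v3: WRITE a=11  (a history now [(1, 10), (3, 11)])
v4: WRITE d=7  (d history now [(4, 7)])
READ a @v1: history=[(1, 10), (3, 11)] -> pick v1 -> 10
READ c @v3: history=[] -> no version <= 3 -> NONE
v5: WRITE d=15  (d history now [(4, 7), (5, 15)])
READ c @v4: history=[] -> no version <= 4 -> NONE
v6: WRITE f=4  (f history now [(2, 0), (6, 4)])
READ e @v2: history=[] -> no version <= 2 -> NONE
READ d @v4: history=[(4, 7), (5, 15)] -> pick v4 -> 7
v7: WRITE d=15  (d history now [(4, 7), (5, 15), (7, 15)])
v8: WRITE e=15  (e history now [(8, 15)])
v9: WRITE e=4  (e history now [(8, 15), (9, 4)])
READ b @v7: history=[] -> no version <= 7 -> NONE
v10: WRITE a=0  (a history now [(1, 10), (3, 11), (10, 0)])
READ e @v5: history=[(8, 15), (9, 4)] -> no version <= 5 -> NONE
v11: WRITE f=0  (f history now [(2, 0), (6, 4), (11, 0)])
READ e @v8: history=[(8, 15), (9, 4)] -> pick v8 -> 15
READ c @v4: history=[] -> no version <= 4 -> NONE
v12: WRITE b=10  (b history now [(12, 10)])
v13: WRITE e=0  (e history now [(8, 15), (9, 4), (13, 0)])
Read results in order: ['NONE', 'NONE', '10', 'NONE', 'NONE', 'NONE', '7', 'NONE', 'NONE', '15', 'NONE']
NONE count = 8

Answer: 8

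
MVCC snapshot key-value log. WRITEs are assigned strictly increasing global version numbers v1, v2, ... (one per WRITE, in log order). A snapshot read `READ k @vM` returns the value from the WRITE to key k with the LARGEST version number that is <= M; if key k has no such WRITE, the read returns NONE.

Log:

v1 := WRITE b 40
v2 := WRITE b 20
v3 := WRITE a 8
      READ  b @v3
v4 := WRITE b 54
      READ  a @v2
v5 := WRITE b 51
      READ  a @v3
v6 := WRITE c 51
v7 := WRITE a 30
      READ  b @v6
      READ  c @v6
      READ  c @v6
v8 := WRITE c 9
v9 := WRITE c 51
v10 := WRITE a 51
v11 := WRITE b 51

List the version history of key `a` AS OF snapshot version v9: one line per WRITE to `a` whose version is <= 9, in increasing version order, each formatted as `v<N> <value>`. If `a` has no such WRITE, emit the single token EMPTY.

Answer: v3 8
v7 30

Derivation:
Scan writes for key=a with version <= 9:
  v1 WRITE b 40 -> skip
  v2 WRITE b 20 -> skip
  v3 WRITE a 8 -> keep
  v4 WRITE b 54 -> skip
  v5 WRITE b 51 -> skip
  v6 WRITE c 51 -> skip
  v7 WRITE a 30 -> keep
  v8 WRITE c 9 -> skip
  v9 WRITE c 51 -> skip
  v10 WRITE a 51 -> drop (> snap)
  v11 WRITE b 51 -> skip
Collected: [(3, 8), (7, 30)]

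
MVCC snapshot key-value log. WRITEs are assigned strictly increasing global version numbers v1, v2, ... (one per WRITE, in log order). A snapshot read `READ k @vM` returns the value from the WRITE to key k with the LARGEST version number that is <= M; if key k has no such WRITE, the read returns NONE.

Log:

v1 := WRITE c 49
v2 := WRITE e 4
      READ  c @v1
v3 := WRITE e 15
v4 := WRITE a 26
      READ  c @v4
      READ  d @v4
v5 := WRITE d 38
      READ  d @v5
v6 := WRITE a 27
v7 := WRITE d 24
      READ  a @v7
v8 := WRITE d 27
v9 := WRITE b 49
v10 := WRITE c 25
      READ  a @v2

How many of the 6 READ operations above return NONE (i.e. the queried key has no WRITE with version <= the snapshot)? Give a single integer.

v1: WRITE c=49  (c history now [(1, 49)])
v2: WRITE e=4  (e history now [(2, 4)])
READ c @v1: history=[(1, 49)] -> pick v1 -> 49
v3: WRITE e=15  (e history now [(2, 4), (3, 15)])
v4: WRITE a=26  (a history now [(4, 26)])
READ c @v4: history=[(1, 49)] -> pick v1 -> 49
READ d @v4: history=[] -> no version <= 4 -> NONE
v5: WRITE d=38  (d history now [(5, 38)])
READ d @v5: history=[(5, 38)] -> pick v5 -> 38
v6: WRITE a=27  (a history now [(4, 26), (6, 27)])
v7: WRITE d=24  (d history now [(5, 38), (7, 24)])
READ a @v7: history=[(4, 26), (6, 27)] -> pick v6 -> 27
v8: WRITE d=27  (d history now [(5, 38), (7, 24), (8, 27)])
v9: WRITE b=49  (b history now [(9, 49)])
v10: WRITE c=25  (c history now [(1, 49), (10, 25)])
READ a @v2: history=[(4, 26), (6, 27)] -> no version <= 2 -> NONE
Read results in order: ['49', '49', 'NONE', '38', '27', 'NONE']
NONE count = 2

Answer: 2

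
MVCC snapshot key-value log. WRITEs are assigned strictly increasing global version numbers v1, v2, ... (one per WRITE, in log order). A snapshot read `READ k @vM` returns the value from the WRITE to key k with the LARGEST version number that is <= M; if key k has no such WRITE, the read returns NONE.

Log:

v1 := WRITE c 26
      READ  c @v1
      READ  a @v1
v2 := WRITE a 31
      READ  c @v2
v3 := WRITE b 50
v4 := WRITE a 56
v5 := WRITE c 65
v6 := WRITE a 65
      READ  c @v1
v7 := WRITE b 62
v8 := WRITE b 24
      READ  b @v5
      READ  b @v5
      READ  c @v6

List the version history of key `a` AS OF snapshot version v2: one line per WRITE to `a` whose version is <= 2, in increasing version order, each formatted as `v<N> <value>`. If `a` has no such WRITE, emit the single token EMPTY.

Scan writes for key=a with version <= 2:
  v1 WRITE c 26 -> skip
  v2 WRITE a 31 -> keep
  v3 WRITE b 50 -> skip
  v4 WRITE a 56 -> drop (> snap)
  v5 WRITE c 65 -> skip
  v6 WRITE a 65 -> drop (> snap)
  v7 WRITE b 62 -> skip
  v8 WRITE b 24 -> skip
Collected: [(2, 31)]

Answer: v2 31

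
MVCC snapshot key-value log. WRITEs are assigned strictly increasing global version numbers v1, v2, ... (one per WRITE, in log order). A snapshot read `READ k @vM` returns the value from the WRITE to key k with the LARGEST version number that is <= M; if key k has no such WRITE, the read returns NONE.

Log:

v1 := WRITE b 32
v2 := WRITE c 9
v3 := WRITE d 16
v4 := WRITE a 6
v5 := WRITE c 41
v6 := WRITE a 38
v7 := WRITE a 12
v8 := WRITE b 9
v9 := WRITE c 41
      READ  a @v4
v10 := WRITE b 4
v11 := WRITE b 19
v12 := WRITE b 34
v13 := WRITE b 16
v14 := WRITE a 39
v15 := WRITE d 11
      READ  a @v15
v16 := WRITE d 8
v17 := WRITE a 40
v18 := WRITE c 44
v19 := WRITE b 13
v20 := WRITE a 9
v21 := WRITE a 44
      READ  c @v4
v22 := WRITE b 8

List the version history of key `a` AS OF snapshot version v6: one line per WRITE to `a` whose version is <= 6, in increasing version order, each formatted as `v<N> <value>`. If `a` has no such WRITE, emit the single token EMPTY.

Scan writes for key=a with version <= 6:
  v1 WRITE b 32 -> skip
  v2 WRITE c 9 -> skip
  v3 WRITE d 16 -> skip
  v4 WRITE a 6 -> keep
  v5 WRITE c 41 -> skip
  v6 WRITE a 38 -> keep
  v7 WRITE a 12 -> drop (> snap)
  v8 WRITE b 9 -> skip
  v9 WRITE c 41 -> skip
  v10 WRITE b 4 -> skip
  v11 WRITE b 19 -> skip
  v12 WRITE b 34 -> skip
  v13 WRITE b 16 -> skip
  v14 WRITE a 39 -> drop (> snap)
  v15 WRITE d 11 -> skip
  v16 WRITE d 8 -> skip
  v17 WRITE a 40 -> drop (> snap)
  v18 WRITE c 44 -> skip
  v19 WRITE b 13 -> skip
  v20 WRITE a 9 -> drop (> snap)
  v21 WRITE a 44 -> drop (> snap)
  v22 WRITE b 8 -> skip
Collected: [(4, 6), (6, 38)]

Answer: v4 6
v6 38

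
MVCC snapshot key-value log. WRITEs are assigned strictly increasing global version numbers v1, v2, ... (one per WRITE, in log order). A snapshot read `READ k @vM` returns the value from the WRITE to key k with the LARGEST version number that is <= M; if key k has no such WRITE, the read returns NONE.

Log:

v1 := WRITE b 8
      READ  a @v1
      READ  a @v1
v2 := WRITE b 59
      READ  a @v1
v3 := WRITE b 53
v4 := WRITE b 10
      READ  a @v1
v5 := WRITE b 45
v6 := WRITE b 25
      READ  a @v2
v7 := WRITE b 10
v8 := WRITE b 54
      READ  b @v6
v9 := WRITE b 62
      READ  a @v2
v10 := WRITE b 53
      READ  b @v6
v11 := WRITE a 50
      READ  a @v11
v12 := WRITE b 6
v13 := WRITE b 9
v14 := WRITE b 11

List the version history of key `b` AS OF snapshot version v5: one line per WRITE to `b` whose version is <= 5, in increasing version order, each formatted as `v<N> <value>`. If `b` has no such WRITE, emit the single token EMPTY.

Answer: v1 8
v2 59
v3 53
v4 10
v5 45

Derivation:
Scan writes for key=b with version <= 5:
  v1 WRITE b 8 -> keep
  v2 WRITE b 59 -> keep
  v3 WRITE b 53 -> keep
  v4 WRITE b 10 -> keep
  v5 WRITE b 45 -> keep
  v6 WRITE b 25 -> drop (> snap)
  v7 WRITE b 10 -> drop (> snap)
  v8 WRITE b 54 -> drop (> snap)
  v9 WRITE b 62 -> drop (> snap)
  v10 WRITE b 53 -> drop (> snap)
  v11 WRITE a 50 -> skip
  v12 WRITE b 6 -> drop (> snap)
  v13 WRITE b 9 -> drop (> snap)
  v14 WRITE b 11 -> drop (> snap)
Collected: [(1, 8), (2, 59), (3, 53), (4, 10), (5, 45)]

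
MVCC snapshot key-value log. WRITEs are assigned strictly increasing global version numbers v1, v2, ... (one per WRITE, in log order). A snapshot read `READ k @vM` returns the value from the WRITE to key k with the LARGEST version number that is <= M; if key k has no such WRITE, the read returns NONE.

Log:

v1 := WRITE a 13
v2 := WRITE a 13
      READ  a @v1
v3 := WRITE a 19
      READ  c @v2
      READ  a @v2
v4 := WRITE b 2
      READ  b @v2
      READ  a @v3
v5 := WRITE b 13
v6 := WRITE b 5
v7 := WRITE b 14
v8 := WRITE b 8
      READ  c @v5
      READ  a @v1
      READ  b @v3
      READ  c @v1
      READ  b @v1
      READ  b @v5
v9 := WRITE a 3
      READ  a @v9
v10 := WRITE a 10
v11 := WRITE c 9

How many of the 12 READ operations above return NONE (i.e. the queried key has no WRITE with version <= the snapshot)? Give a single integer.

v1: WRITE a=13  (a history now [(1, 13)])
v2: WRITE a=13  (a history now [(1, 13), (2, 13)])
READ a @v1: history=[(1, 13), (2, 13)] -> pick v1 -> 13
v3: WRITE a=19  (a history now [(1, 13), (2, 13), (3, 19)])
READ c @v2: history=[] -> no version <= 2 -> NONE
READ a @v2: history=[(1, 13), (2, 13), (3, 19)] -> pick v2 -> 13
v4: WRITE b=2  (b history now [(4, 2)])
READ b @v2: history=[(4, 2)] -> no version <= 2 -> NONE
READ a @v3: history=[(1, 13), (2, 13), (3, 19)] -> pick v3 -> 19
v5: WRITE b=13  (b history now [(4, 2), (5, 13)])
v6: WRITE b=5  (b history now [(4, 2), (5, 13), (6, 5)])
v7: WRITE b=14  (b history now [(4, 2), (5, 13), (6, 5), (7, 14)])
v8: WRITE b=8  (b history now [(4, 2), (5, 13), (6, 5), (7, 14), (8, 8)])
READ c @v5: history=[] -> no version <= 5 -> NONE
READ a @v1: history=[(1, 13), (2, 13), (3, 19)] -> pick v1 -> 13
READ b @v3: history=[(4, 2), (5, 13), (6, 5), (7, 14), (8, 8)] -> no version <= 3 -> NONE
READ c @v1: history=[] -> no version <= 1 -> NONE
READ b @v1: history=[(4, 2), (5, 13), (6, 5), (7, 14), (8, 8)] -> no version <= 1 -> NONE
READ b @v5: history=[(4, 2), (5, 13), (6, 5), (7, 14), (8, 8)] -> pick v5 -> 13
v9: WRITE a=3  (a history now [(1, 13), (2, 13), (3, 19), (9, 3)])
READ a @v9: history=[(1, 13), (2, 13), (3, 19), (9, 3)] -> pick v9 -> 3
v10: WRITE a=10  (a history now [(1, 13), (2, 13), (3, 19), (9, 3), (10, 10)])
v11: WRITE c=9  (c history now [(11, 9)])
Read results in order: ['13', 'NONE', '13', 'NONE', '19', 'NONE', '13', 'NONE', 'NONE', 'NONE', '13', '3']
NONE count = 6

Answer: 6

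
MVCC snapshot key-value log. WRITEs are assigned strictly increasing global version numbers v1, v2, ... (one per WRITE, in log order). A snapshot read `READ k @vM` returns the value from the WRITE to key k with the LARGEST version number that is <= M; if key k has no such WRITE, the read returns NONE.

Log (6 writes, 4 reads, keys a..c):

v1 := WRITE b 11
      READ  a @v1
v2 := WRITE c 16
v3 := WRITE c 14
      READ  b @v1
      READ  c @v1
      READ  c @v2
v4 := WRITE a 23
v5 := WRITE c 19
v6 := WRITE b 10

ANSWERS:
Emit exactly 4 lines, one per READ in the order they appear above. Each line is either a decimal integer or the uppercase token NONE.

v1: WRITE b=11  (b history now [(1, 11)])
READ a @v1: history=[] -> no version <= 1 -> NONE
v2: WRITE c=16  (c history now [(2, 16)])
v3: WRITE c=14  (c history now [(2, 16), (3, 14)])
READ b @v1: history=[(1, 11)] -> pick v1 -> 11
READ c @v1: history=[(2, 16), (3, 14)] -> no version <= 1 -> NONE
READ c @v2: history=[(2, 16), (3, 14)] -> pick v2 -> 16
v4: WRITE a=23  (a history now [(4, 23)])
v5: WRITE c=19  (c history now [(2, 16), (3, 14), (5, 19)])
v6: WRITE b=10  (b history now [(1, 11), (6, 10)])

Answer: NONE
11
NONE
16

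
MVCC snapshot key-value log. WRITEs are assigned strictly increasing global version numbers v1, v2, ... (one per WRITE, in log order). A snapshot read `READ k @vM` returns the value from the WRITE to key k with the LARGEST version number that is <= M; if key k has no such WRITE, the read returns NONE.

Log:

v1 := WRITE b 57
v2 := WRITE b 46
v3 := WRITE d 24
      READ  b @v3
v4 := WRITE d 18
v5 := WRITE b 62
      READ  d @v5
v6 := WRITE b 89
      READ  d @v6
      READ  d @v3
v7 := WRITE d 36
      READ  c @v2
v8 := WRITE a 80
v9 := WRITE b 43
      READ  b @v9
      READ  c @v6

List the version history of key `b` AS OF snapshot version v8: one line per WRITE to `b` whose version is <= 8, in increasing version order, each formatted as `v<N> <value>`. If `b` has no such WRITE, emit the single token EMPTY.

Scan writes for key=b with version <= 8:
  v1 WRITE b 57 -> keep
  v2 WRITE b 46 -> keep
  v3 WRITE d 24 -> skip
  v4 WRITE d 18 -> skip
  v5 WRITE b 62 -> keep
  v6 WRITE b 89 -> keep
  v7 WRITE d 36 -> skip
  v8 WRITE a 80 -> skip
  v9 WRITE b 43 -> drop (> snap)
Collected: [(1, 57), (2, 46), (5, 62), (6, 89)]

Answer: v1 57
v2 46
v5 62
v6 89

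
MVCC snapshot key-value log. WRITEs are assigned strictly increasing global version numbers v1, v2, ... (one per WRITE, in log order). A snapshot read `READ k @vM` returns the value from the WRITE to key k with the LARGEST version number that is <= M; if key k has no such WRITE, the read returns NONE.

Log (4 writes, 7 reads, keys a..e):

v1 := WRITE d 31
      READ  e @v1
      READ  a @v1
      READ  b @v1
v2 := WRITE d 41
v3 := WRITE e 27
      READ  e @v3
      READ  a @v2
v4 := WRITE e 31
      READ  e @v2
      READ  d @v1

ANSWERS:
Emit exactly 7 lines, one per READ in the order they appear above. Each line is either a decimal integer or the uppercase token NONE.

Answer: NONE
NONE
NONE
27
NONE
NONE
31

Derivation:
v1: WRITE d=31  (d history now [(1, 31)])
READ e @v1: history=[] -> no version <= 1 -> NONE
READ a @v1: history=[] -> no version <= 1 -> NONE
READ b @v1: history=[] -> no version <= 1 -> NONE
v2: WRITE d=41  (d history now [(1, 31), (2, 41)])
v3: WRITE e=27  (e history now [(3, 27)])
READ e @v3: history=[(3, 27)] -> pick v3 -> 27
READ a @v2: history=[] -> no version <= 2 -> NONE
v4: WRITE e=31  (e history now [(3, 27), (4, 31)])
READ e @v2: history=[(3, 27), (4, 31)] -> no version <= 2 -> NONE
READ d @v1: history=[(1, 31), (2, 41)] -> pick v1 -> 31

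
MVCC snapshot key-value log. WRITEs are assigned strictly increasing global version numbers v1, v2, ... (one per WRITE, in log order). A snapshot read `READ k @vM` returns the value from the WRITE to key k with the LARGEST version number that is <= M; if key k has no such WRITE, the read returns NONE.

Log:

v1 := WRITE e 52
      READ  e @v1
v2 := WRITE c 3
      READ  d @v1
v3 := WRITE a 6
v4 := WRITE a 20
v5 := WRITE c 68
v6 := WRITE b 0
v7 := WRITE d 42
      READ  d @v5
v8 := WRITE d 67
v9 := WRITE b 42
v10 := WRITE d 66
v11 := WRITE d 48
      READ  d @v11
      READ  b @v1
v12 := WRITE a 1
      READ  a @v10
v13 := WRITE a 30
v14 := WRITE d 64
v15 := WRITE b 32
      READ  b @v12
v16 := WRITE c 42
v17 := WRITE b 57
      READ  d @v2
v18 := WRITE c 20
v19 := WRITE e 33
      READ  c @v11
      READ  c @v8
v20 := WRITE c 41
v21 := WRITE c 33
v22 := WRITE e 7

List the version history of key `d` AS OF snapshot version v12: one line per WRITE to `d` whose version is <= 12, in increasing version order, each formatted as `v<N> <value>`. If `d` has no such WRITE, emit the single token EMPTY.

Answer: v7 42
v8 67
v10 66
v11 48

Derivation:
Scan writes for key=d with version <= 12:
  v1 WRITE e 52 -> skip
  v2 WRITE c 3 -> skip
  v3 WRITE a 6 -> skip
  v4 WRITE a 20 -> skip
  v5 WRITE c 68 -> skip
  v6 WRITE b 0 -> skip
  v7 WRITE d 42 -> keep
  v8 WRITE d 67 -> keep
  v9 WRITE b 42 -> skip
  v10 WRITE d 66 -> keep
  v11 WRITE d 48 -> keep
  v12 WRITE a 1 -> skip
  v13 WRITE a 30 -> skip
  v14 WRITE d 64 -> drop (> snap)
  v15 WRITE b 32 -> skip
  v16 WRITE c 42 -> skip
  v17 WRITE b 57 -> skip
  v18 WRITE c 20 -> skip
  v19 WRITE e 33 -> skip
  v20 WRITE c 41 -> skip
  v21 WRITE c 33 -> skip
  v22 WRITE e 7 -> skip
Collected: [(7, 42), (8, 67), (10, 66), (11, 48)]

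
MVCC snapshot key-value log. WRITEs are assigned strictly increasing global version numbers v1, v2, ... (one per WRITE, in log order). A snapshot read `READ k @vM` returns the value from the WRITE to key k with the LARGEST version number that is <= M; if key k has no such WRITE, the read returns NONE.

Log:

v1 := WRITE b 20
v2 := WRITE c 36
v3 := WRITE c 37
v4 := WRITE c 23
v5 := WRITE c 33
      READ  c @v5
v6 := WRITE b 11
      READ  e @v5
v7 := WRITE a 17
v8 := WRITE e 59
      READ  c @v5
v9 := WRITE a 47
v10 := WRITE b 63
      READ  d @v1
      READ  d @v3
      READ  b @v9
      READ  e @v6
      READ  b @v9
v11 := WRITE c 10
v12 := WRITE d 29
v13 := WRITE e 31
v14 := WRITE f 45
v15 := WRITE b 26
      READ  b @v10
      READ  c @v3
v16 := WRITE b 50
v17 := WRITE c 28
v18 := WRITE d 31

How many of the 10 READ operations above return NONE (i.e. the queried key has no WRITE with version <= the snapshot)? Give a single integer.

Answer: 4

Derivation:
v1: WRITE b=20  (b history now [(1, 20)])
v2: WRITE c=36  (c history now [(2, 36)])
v3: WRITE c=37  (c history now [(2, 36), (3, 37)])
v4: WRITE c=23  (c history now [(2, 36), (3, 37), (4, 23)])
v5: WRITE c=33  (c history now [(2, 36), (3, 37), (4, 23), (5, 33)])
READ c @v5: history=[(2, 36), (3, 37), (4, 23), (5, 33)] -> pick v5 -> 33
v6: WRITE b=11  (b history now [(1, 20), (6, 11)])
READ e @v5: history=[] -> no version <= 5 -> NONE
v7: WRITE a=17  (a history now [(7, 17)])
v8: WRITE e=59  (e history now [(8, 59)])
READ c @v5: history=[(2, 36), (3, 37), (4, 23), (5, 33)] -> pick v5 -> 33
v9: WRITE a=47  (a history now [(7, 17), (9, 47)])
v10: WRITE b=63  (b history now [(1, 20), (6, 11), (10, 63)])
READ d @v1: history=[] -> no version <= 1 -> NONE
READ d @v3: history=[] -> no version <= 3 -> NONE
READ b @v9: history=[(1, 20), (6, 11), (10, 63)] -> pick v6 -> 11
READ e @v6: history=[(8, 59)] -> no version <= 6 -> NONE
READ b @v9: history=[(1, 20), (6, 11), (10, 63)] -> pick v6 -> 11
v11: WRITE c=10  (c history now [(2, 36), (3, 37), (4, 23), (5, 33), (11, 10)])
v12: WRITE d=29  (d history now [(12, 29)])
v13: WRITE e=31  (e history now [(8, 59), (13, 31)])
v14: WRITE f=45  (f history now [(14, 45)])
v15: WRITE b=26  (b history now [(1, 20), (6, 11), (10, 63), (15, 26)])
READ b @v10: history=[(1, 20), (6, 11), (10, 63), (15, 26)] -> pick v10 -> 63
READ c @v3: history=[(2, 36), (3, 37), (4, 23), (5, 33), (11, 10)] -> pick v3 -> 37
v16: WRITE b=50  (b history now [(1, 20), (6, 11), (10, 63), (15, 26), (16, 50)])
v17: WRITE c=28  (c history now [(2, 36), (3, 37), (4, 23), (5, 33), (11, 10), (17, 28)])
v18: WRITE d=31  (d history now [(12, 29), (18, 31)])
Read results in order: ['33', 'NONE', '33', 'NONE', 'NONE', '11', 'NONE', '11', '63', '37']
NONE count = 4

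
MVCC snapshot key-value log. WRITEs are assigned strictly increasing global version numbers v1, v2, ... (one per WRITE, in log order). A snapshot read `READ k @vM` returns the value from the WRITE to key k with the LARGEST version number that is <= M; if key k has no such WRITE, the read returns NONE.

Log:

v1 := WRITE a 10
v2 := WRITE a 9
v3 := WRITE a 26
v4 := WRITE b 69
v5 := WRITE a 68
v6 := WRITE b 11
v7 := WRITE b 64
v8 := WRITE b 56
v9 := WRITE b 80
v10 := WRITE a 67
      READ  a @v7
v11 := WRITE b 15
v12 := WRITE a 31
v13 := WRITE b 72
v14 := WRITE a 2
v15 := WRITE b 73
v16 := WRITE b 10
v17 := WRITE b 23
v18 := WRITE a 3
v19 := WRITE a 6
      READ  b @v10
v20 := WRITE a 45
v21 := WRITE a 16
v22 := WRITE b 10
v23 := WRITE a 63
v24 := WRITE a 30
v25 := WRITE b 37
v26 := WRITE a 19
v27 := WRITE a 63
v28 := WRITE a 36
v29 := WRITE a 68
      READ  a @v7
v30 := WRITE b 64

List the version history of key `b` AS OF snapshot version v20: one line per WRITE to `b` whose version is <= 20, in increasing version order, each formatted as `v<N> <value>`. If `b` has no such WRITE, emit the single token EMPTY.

Scan writes for key=b with version <= 20:
  v1 WRITE a 10 -> skip
  v2 WRITE a 9 -> skip
  v3 WRITE a 26 -> skip
  v4 WRITE b 69 -> keep
  v5 WRITE a 68 -> skip
  v6 WRITE b 11 -> keep
  v7 WRITE b 64 -> keep
  v8 WRITE b 56 -> keep
  v9 WRITE b 80 -> keep
  v10 WRITE a 67 -> skip
  v11 WRITE b 15 -> keep
  v12 WRITE a 31 -> skip
  v13 WRITE b 72 -> keep
  v14 WRITE a 2 -> skip
  v15 WRITE b 73 -> keep
  v16 WRITE b 10 -> keep
  v17 WRITE b 23 -> keep
  v18 WRITE a 3 -> skip
  v19 WRITE a 6 -> skip
  v20 WRITE a 45 -> skip
  v21 WRITE a 16 -> skip
  v22 WRITE b 10 -> drop (> snap)
  v23 WRITE a 63 -> skip
  v24 WRITE a 30 -> skip
  v25 WRITE b 37 -> drop (> snap)
  v26 WRITE a 19 -> skip
  v27 WRITE a 63 -> skip
  v28 WRITE a 36 -> skip
  v29 WRITE a 68 -> skip
  v30 WRITE b 64 -> drop (> snap)
Collected: [(4, 69), (6, 11), (7, 64), (8, 56), (9, 80), (11, 15), (13, 72), (15, 73), (16, 10), (17, 23)]

Answer: v4 69
v6 11
v7 64
v8 56
v9 80
v11 15
v13 72
v15 73
v16 10
v17 23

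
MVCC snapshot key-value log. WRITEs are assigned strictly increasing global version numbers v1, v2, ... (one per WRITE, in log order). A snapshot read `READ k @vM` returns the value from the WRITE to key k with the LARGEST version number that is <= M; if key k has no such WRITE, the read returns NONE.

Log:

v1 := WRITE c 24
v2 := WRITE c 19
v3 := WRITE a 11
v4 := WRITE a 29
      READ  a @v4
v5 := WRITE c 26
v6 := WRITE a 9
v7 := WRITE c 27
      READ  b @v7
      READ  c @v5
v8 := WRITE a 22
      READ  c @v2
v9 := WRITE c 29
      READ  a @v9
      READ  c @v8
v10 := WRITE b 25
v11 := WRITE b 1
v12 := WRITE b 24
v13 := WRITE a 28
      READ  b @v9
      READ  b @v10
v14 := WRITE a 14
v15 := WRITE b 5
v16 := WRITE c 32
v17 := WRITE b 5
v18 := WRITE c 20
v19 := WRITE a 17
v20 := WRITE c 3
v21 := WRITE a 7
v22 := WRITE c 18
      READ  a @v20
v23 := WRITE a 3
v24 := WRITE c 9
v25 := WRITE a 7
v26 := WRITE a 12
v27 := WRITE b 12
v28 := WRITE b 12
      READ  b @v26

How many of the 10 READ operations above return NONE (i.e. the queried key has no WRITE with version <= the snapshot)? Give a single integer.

Answer: 2

Derivation:
v1: WRITE c=24  (c history now [(1, 24)])
v2: WRITE c=19  (c history now [(1, 24), (2, 19)])
v3: WRITE a=11  (a history now [(3, 11)])
v4: WRITE a=29  (a history now [(3, 11), (4, 29)])
READ a @v4: history=[(3, 11), (4, 29)] -> pick v4 -> 29
v5: WRITE c=26  (c history now [(1, 24), (2, 19), (5, 26)])
v6: WRITE a=9  (a history now [(3, 11), (4, 29), (6, 9)])
v7: WRITE c=27  (c history now [(1, 24), (2, 19), (5, 26), (7, 27)])
READ b @v7: history=[] -> no version <= 7 -> NONE
READ c @v5: history=[(1, 24), (2, 19), (5, 26), (7, 27)] -> pick v5 -> 26
v8: WRITE a=22  (a history now [(3, 11), (4, 29), (6, 9), (8, 22)])
READ c @v2: history=[(1, 24), (2, 19), (5, 26), (7, 27)] -> pick v2 -> 19
v9: WRITE c=29  (c history now [(1, 24), (2, 19), (5, 26), (7, 27), (9, 29)])
READ a @v9: history=[(3, 11), (4, 29), (6, 9), (8, 22)] -> pick v8 -> 22
READ c @v8: history=[(1, 24), (2, 19), (5, 26), (7, 27), (9, 29)] -> pick v7 -> 27
v10: WRITE b=25  (b history now [(10, 25)])
v11: WRITE b=1  (b history now [(10, 25), (11, 1)])
v12: WRITE b=24  (b history now [(10, 25), (11, 1), (12, 24)])
v13: WRITE a=28  (a history now [(3, 11), (4, 29), (6, 9), (8, 22), (13, 28)])
READ b @v9: history=[(10, 25), (11, 1), (12, 24)] -> no version <= 9 -> NONE
READ b @v10: history=[(10, 25), (11, 1), (12, 24)] -> pick v10 -> 25
v14: WRITE a=14  (a history now [(3, 11), (4, 29), (6, 9), (8, 22), (13, 28), (14, 14)])
v15: WRITE b=5  (b history now [(10, 25), (11, 1), (12, 24), (15, 5)])
v16: WRITE c=32  (c history now [(1, 24), (2, 19), (5, 26), (7, 27), (9, 29), (16, 32)])
v17: WRITE b=5  (b history now [(10, 25), (11, 1), (12, 24), (15, 5), (17, 5)])
v18: WRITE c=20  (c history now [(1, 24), (2, 19), (5, 26), (7, 27), (9, 29), (16, 32), (18, 20)])
v19: WRITE a=17  (a history now [(3, 11), (4, 29), (6, 9), (8, 22), (13, 28), (14, 14), (19, 17)])
v20: WRITE c=3  (c history now [(1, 24), (2, 19), (5, 26), (7, 27), (9, 29), (16, 32), (18, 20), (20, 3)])
v21: WRITE a=7  (a history now [(3, 11), (4, 29), (6, 9), (8, 22), (13, 28), (14, 14), (19, 17), (21, 7)])
v22: WRITE c=18  (c history now [(1, 24), (2, 19), (5, 26), (7, 27), (9, 29), (16, 32), (18, 20), (20, 3), (22, 18)])
READ a @v20: history=[(3, 11), (4, 29), (6, 9), (8, 22), (13, 28), (14, 14), (19, 17), (21, 7)] -> pick v19 -> 17
v23: WRITE a=3  (a history now [(3, 11), (4, 29), (6, 9), (8, 22), (13, 28), (14, 14), (19, 17), (21, 7), (23, 3)])
v24: WRITE c=9  (c history now [(1, 24), (2, 19), (5, 26), (7, 27), (9, 29), (16, 32), (18, 20), (20, 3), (22, 18), (24, 9)])
v25: WRITE a=7  (a history now [(3, 11), (4, 29), (6, 9), (8, 22), (13, 28), (14, 14), (19, 17), (21, 7), (23, 3), (25, 7)])
v26: WRITE a=12  (a history now [(3, 11), (4, 29), (6, 9), (8, 22), (13, 28), (14, 14), (19, 17), (21, 7), (23, 3), (25, 7), (26, 12)])
v27: WRITE b=12  (b history now [(10, 25), (11, 1), (12, 24), (15, 5), (17, 5), (27, 12)])
v28: WRITE b=12  (b history now [(10, 25), (11, 1), (12, 24), (15, 5), (17, 5), (27, 12), (28, 12)])
READ b @v26: history=[(10, 25), (11, 1), (12, 24), (15, 5), (17, 5), (27, 12), (28, 12)] -> pick v17 -> 5
Read results in order: ['29', 'NONE', '26', '19', '22', '27', 'NONE', '25', '17', '5']
NONE count = 2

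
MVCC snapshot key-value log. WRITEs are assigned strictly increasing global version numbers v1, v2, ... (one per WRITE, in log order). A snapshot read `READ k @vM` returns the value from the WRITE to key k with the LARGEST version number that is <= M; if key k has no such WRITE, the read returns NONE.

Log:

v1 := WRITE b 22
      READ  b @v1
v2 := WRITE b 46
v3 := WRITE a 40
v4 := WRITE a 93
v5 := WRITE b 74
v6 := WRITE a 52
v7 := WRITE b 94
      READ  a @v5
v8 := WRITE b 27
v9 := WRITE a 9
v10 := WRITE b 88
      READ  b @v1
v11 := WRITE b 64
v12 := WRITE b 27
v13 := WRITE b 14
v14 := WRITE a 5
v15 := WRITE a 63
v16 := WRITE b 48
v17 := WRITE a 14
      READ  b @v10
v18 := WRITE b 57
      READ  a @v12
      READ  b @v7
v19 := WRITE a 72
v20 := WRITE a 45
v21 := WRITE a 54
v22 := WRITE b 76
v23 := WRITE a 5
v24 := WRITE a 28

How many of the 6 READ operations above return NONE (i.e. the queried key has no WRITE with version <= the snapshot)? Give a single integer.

v1: WRITE b=22  (b history now [(1, 22)])
READ b @v1: history=[(1, 22)] -> pick v1 -> 22
v2: WRITE b=46  (b history now [(1, 22), (2, 46)])
v3: WRITE a=40  (a history now [(3, 40)])
v4: WRITE a=93  (a history now [(3, 40), (4, 93)])
v5: WRITE b=74  (b history now [(1, 22), (2, 46), (5, 74)])
v6: WRITE a=52  (a history now [(3, 40), (4, 93), (6, 52)])
v7: WRITE b=94  (b history now [(1, 22), (2, 46), (5, 74), (7, 94)])
READ a @v5: history=[(3, 40), (4, 93), (6, 52)] -> pick v4 -> 93
v8: WRITE b=27  (b history now [(1, 22), (2, 46), (5, 74), (7, 94), (8, 27)])
v9: WRITE a=9  (a history now [(3, 40), (4, 93), (6, 52), (9, 9)])
v10: WRITE b=88  (b history now [(1, 22), (2, 46), (5, 74), (7, 94), (8, 27), (10, 88)])
READ b @v1: history=[(1, 22), (2, 46), (5, 74), (7, 94), (8, 27), (10, 88)] -> pick v1 -> 22
v11: WRITE b=64  (b history now [(1, 22), (2, 46), (5, 74), (7, 94), (8, 27), (10, 88), (11, 64)])
v12: WRITE b=27  (b history now [(1, 22), (2, 46), (5, 74), (7, 94), (8, 27), (10, 88), (11, 64), (12, 27)])
v13: WRITE b=14  (b history now [(1, 22), (2, 46), (5, 74), (7, 94), (8, 27), (10, 88), (11, 64), (12, 27), (13, 14)])
v14: WRITE a=5  (a history now [(3, 40), (4, 93), (6, 52), (9, 9), (14, 5)])
v15: WRITE a=63  (a history now [(3, 40), (4, 93), (6, 52), (9, 9), (14, 5), (15, 63)])
v16: WRITE b=48  (b history now [(1, 22), (2, 46), (5, 74), (7, 94), (8, 27), (10, 88), (11, 64), (12, 27), (13, 14), (16, 48)])
v17: WRITE a=14  (a history now [(3, 40), (4, 93), (6, 52), (9, 9), (14, 5), (15, 63), (17, 14)])
READ b @v10: history=[(1, 22), (2, 46), (5, 74), (7, 94), (8, 27), (10, 88), (11, 64), (12, 27), (13, 14), (16, 48)] -> pick v10 -> 88
v18: WRITE b=57  (b history now [(1, 22), (2, 46), (5, 74), (7, 94), (8, 27), (10, 88), (11, 64), (12, 27), (13, 14), (16, 48), (18, 57)])
READ a @v12: history=[(3, 40), (4, 93), (6, 52), (9, 9), (14, 5), (15, 63), (17, 14)] -> pick v9 -> 9
READ b @v7: history=[(1, 22), (2, 46), (5, 74), (7, 94), (8, 27), (10, 88), (11, 64), (12, 27), (13, 14), (16, 48), (18, 57)] -> pick v7 -> 94
v19: WRITE a=72  (a history now [(3, 40), (4, 93), (6, 52), (9, 9), (14, 5), (15, 63), (17, 14), (19, 72)])
v20: WRITE a=45  (a history now [(3, 40), (4, 93), (6, 52), (9, 9), (14, 5), (15, 63), (17, 14), (19, 72), (20, 45)])
v21: WRITE a=54  (a history now [(3, 40), (4, 93), (6, 52), (9, 9), (14, 5), (15, 63), (17, 14), (19, 72), (20, 45), (21, 54)])
v22: WRITE b=76  (b history now [(1, 22), (2, 46), (5, 74), (7, 94), (8, 27), (10, 88), (11, 64), (12, 27), (13, 14), (16, 48), (18, 57), (22, 76)])
v23: WRITE a=5  (a history now [(3, 40), (4, 93), (6, 52), (9, 9), (14, 5), (15, 63), (17, 14), (19, 72), (20, 45), (21, 54), (23, 5)])
v24: WRITE a=28  (a history now [(3, 40), (4, 93), (6, 52), (9, 9), (14, 5), (15, 63), (17, 14), (19, 72), (20, 45), (21, 54), (23, 5), (24, 28)])
Read results in order: ['22', '93', '22', '88', '9', '94']
NONE count = 0

Answer: 0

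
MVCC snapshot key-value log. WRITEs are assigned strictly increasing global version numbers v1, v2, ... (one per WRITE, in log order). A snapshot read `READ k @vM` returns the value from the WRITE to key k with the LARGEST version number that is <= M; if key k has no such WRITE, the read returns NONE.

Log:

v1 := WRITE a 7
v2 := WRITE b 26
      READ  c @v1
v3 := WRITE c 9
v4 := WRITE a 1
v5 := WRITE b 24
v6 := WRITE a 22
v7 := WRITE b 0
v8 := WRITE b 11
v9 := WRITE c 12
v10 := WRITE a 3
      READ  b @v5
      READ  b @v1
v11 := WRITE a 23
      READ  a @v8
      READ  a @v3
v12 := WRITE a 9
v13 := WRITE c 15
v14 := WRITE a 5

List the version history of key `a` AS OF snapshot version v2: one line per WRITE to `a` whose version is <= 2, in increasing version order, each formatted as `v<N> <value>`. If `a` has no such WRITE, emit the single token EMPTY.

Scan writes for key=a with version <= 2:
  v1 WRITE a 7 -> keep
  v2 WRITE b 26 -> skip
  v3 WRITE c 9 -> skip
  v4 WRITE a 1 -> drop (> snap)
  v5 WRITE b 24 -> skip
  v6 WRITE a 22 -> drop (> snap)
  v7 WRITE b 0 -> skip
  v8 WRITE b 11 -> skip
  v9 WRITE c 12 -> skip
  v10 WRITE a 3 -> drop (> snap)
  v11 WRITE a 23 -> drop (> snap)
  v12 WRITE a 9 -> drop (> snap)
  v13 WRITE c 15 -> skip
  v14 WRITE a 5 -> drop (> snap)
Collected: [(1, 7)]

Answer: v1 7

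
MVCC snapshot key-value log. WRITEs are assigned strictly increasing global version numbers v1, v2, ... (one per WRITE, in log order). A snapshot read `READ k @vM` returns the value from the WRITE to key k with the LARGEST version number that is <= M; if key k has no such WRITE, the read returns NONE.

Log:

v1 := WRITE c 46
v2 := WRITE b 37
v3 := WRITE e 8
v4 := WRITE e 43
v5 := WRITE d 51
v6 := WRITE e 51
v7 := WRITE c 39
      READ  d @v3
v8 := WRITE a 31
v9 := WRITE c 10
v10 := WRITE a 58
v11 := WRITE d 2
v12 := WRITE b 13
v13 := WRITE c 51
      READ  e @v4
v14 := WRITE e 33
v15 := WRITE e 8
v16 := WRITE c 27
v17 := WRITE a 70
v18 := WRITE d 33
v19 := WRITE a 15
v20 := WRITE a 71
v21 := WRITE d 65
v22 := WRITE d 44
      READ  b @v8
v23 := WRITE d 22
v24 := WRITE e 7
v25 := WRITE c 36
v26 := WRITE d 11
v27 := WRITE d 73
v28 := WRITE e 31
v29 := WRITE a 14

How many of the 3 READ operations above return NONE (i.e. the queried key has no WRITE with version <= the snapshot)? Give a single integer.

v1: WRITE c=46  (c history now [(1, 46)])
v2: WRITE b=37  (b history now [(2, 37)])
v3: WRITE e=8  (e history now [(3, 8)])
v4: WRITE e=43  (e history now [(3, 8), (4, 43)])
v5: WRITE d=51  (d history now [(5, 51)])
v6: WRITE e=51  (e history now [(3, 8), (4, 43), (6, 51)])
v7: WRITE c=39  (c history now [(1, 46), (7, 39)])
READ d @v3: history=[(5, 51)] -> no version <= 3 -> NONE
v8: WRITE a=31  (a history now [(8, 31)])
v9: WRITE c=10  (c history now [(1, 46), (7, 39), (9, 10)])
v10: WRITE a=58  (a history now [(8, 31), (10, 58)])
v11: WRITE d=2  (d history now [(5, 51), (11, 2)])
v12: WRITE b=13  (b history now [(2, 37), (12, 13)])
v13: WRITE c=51  (c history now [(1, 46), (7, 39), (9, 10), (13, 51)])
READ e @v4: history=[(3, 8), (4, 43), (6, 51)] -> pick v4 -> 43
v14: WRITE e=33  (e history now [(3, 8), (4, 43), (6, 51), (14, 33)])
v15: WRITE e=8  (e history now [(3, 8), (4, 43), (6, 51), (14, 33), (15, 8)])
v16: WRITE c=27  (c history now [(1, 46), (7, 39), (9, 10), (13, 51), (16, 27)])
v17: WRITE a=70  (a history now [(8, 31), (10, 58), (17, 70)])
v18: WRITE d=33  (d history now [(5, 51), (11, 2), (18, 33)])
v19: WRITE a=15  (a history now [(8, 31), (10, 58), (17, 70), (19, 15)])
v20: WRITE a=71  (a history now [(8, 31), (10, 58), (17, 70), (19, 15), (20, 71)])
v21: WRITE d=65  (d history now [(5, 51), (11, 2), (18, 33), (21, 65)])
v22: WRITE d=44  (d history now [(5, 51), (11, 2), (18, 33), (21, 65), (22, 44)])
READ b @v8: history=[(2, 37), (12, 13)] -> pick v2 -> 37
v23: WRITE d=22  (d history now [(5, 51), (11, 2), (18, 33), (21, 65), (22, 44), (23, 22)])
v24: WRITE e=7  (e history now [(3, 8), (4, 43), (6, 51), (14, 33), (15, 8), (24, 7)])
v25: WRITE c=36  (c history now [(1, 46), (7, 39), (9, 10), (13, 51), (16, 27), (25, 36)])
v26: WRITE d=11  (d history now [(5, 51), (11, 2), (18, 33), (21, 65), (22, 44), (23, 22), (26, 11)])
v27: WRITE d=73  (d history now [(5, 51), (11, 2), (18, 33), (21, 65), (22, 44), (23, 22), (26, 11), (27, 73)])
v28: WRITE e=31  (e history now [(3, 8), (4, 43), (6, 51), (14, 33), (15, 8), (24, 7), (28, 31)])
v29: WRITE a=14  (a history now [(8, 31), (10, 58), (17, 70), (19, 15), (20, 71), (29, 14)])
Read results in order: ['NONE', '43', '37']
NONE count = 1

Answer: 1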